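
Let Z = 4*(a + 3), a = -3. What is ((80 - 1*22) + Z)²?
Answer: 3364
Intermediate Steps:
Z = 0 (Z = 4*(-3 + 3) = 4*0 = 0)
((80 - 1*22) + Z)² = ((80 - 1*22) + 0)² = ((80 - 22) + 0)² = (58 + 0)² = 58² = 3364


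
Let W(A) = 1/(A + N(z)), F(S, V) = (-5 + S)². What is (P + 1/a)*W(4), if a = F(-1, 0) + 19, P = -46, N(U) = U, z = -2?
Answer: -2529/110 ≈ -22.991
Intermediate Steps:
W(A) = 1/(-2 + A) (W(A) = 1/(A - 2) = 1/(-2 + A))
a = 55 (a = (-5 - 1)² + 19 = (-6)² + 19 = 36 + 19 = 55)
(P + 1/a)*W(4) = (-46 + 1/55)/(-2 + 4) = (-46 + 1/55)/2 = -2529/55*½ = -2529/110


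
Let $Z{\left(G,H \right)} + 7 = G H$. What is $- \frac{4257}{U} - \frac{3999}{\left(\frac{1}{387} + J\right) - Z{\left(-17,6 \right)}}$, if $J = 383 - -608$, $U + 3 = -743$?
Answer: $\frac{657689859}{317572946} \approx 2.071$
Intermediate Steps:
$U = -746$ ($U = -3 - 743 = -746$)
$Z{\left(G,H \right)} = -7 + G H$
$J = 991$ ($J = 383 + 608 = 991$)
$- \frac{4257}{U} - \frac{3999}{\left(\frac{1}{387} + J\right) - Z{\left(-17,6 \right)}} = - \frac{4257}{-746} - \frac{3999}{\left(\frac{1}{387} + 991\right) - \left(-7 - 102\right)} = \left(-4257\right) \left(- \frac{1}{746}\right) - \frac{3999}{\left(\frac{1}{387} + 991\right) - \left(-7 - 102\right)} = \frac{4257}{746} - \frac{3999}{\frac{383518}{387} - -109} = \frac{4257}{746} - \frac{3999}{\frac{383518}{387} + 109} = \frac{4257}{746} - \frac{3999}{\frac{425701}{387}} = \frac{4257}{746} - \frac{1547613}{425701} = \frac{657689859}{317572946}$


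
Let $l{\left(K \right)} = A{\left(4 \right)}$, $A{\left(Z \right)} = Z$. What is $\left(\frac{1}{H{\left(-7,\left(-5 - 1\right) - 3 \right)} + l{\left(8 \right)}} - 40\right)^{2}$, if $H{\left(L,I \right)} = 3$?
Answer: $\frac{77841}{49} \approx 1588.6$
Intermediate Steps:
$l{\left(K \right)} = 4$
$\left(\frac{1}{H{\left(-7,\left(-5 - 1\right) - 3 \right)} + l{\left(8 \right)}} - 40\right)^{2} = \left(\frac{1}{3 + 4} - 40\right)^{2} = \left(\frac{1}{7} - 40\right)^{2} = \left(- \frac{279}{7}\right)^{2} = \frac{77841}{49}$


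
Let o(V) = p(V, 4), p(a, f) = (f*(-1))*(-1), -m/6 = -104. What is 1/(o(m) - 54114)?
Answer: -1/54110 ≈ -1.8481e-5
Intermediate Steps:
m = 624 (m = -6*(-104) = 624)
p(a, f) = f (p(a, f) = -f*(-1) = f)
o(V) = 4
1/(o(m) - 54114) = 1/(4 - 54114) = 1/(-54110) = -1/54110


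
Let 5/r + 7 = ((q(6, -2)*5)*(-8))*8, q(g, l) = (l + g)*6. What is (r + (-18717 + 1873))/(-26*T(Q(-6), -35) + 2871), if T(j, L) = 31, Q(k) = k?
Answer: -18497119/2267665 ≈ -8.1569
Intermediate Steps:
q(g, l) = 6*g + 6*l (q(g, l) = (g + l)*6 = 6*g + 6*l)
r = -5/7687 (r = 5/(-7 + (((6*6 + 6*(-2))*5)*(-8))*8) = 5/(-7 + (((36 - 12)*5)*(-8))*8) = 5/(-7 + ((24*5)*(-8))*8) = 5/(-7 + (120*(-8))*8) = 5/(-7 - 960*8) = 5/(-7 - 7680) = 5/(-7687) = 5*(-1/7687) = -5/7687 ≈ -0.00065045)
(r + (-18717 + 1873))/(-26*T(Q(-6), -35) + 2871) = (-5/7687 + (-18717 + 1873))/(-26*31 + 2871) = (-5/7687 - 16844)/(-806 + 2871) = -129479833/7687/2065 = -129479833/7687*1/2065 = -18497119/2267665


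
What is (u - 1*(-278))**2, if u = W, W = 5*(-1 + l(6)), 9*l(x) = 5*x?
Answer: 755161/9 ≈ 83907.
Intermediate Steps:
l(x) = 5*x/9 (l(x) = (5*x)/9 = 5*x/9)
W = 35/3 (W = 5*(-1 + (5/9)*6) = 5*(-1 + 10/3) = 5*(7/3) = 35/3 ≈ 11.667)
u = 35/3 ≈ 11.667
(u - 1*(-278))**2 = (35/3 - 1*(-278))**2 = (35/3 + 278)**2 = (869/3)**2 = 755161/9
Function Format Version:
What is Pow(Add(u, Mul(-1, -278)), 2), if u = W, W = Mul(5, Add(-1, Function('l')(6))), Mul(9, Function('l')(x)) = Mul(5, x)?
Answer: Rational(755161, 9) ≈ 83907.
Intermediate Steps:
Function('l')(x) = Mul(Rational(5, 9), x) (Function('l')(x) = Mul(Rational(1, 9), Mul(5, x)) = Mul(Rational(5, 9), x))
W = Rational(35, 3) (W = Mul(5, Add(-1, Mul(Rational(5, 9), 6))) = Mul(5, Add(-1, Rational(10, 3))) = Mul(5, Rational(7, 3)) = Rational(35, 3) ≈ 11.667)
u = Rational(35, 3) ≈ 11.667
Pow(Add(u, Mul(-1, -278)), 2) = Pow(Add(Rational(35, 3), Mul(-1, -278)), 2) = Pow(Add(Rational(35, 3), 278), 2) = Pow(Rational(869, 3), 2) = Rational(755161, 9)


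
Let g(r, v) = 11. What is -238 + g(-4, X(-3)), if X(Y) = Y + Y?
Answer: -227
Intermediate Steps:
X(Y) = 2*Y
-238 + g(-4, X(-3)) = -238 + 11 = -227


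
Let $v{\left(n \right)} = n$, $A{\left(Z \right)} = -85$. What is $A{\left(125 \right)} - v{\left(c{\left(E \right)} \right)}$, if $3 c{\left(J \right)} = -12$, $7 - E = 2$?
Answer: $-81$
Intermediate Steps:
$E = 5$ ($E = 7 - 2 = 5$)
$c{\left(J \right)} = -4$ ($c{\left(J \right)} = \frac{1}{3} \left(-12\right) = -4$)
$A{\left(125 \right)} - v{\left(c{\left(E \right)} \right)} = -85 - -4 = -85 + 4 = -81$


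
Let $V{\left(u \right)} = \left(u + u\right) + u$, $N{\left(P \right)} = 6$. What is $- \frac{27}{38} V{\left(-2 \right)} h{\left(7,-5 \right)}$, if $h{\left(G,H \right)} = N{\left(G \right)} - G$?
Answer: $- \frac{81}{19} \approx -4.2632$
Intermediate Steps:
$V{\left(u \right)} = 3 u$ ($V{\left(u \right)} = 2 u + u = 3 u$)
$h{\left(G,H \right)} = 6 - G$
$- \frac{27}{38} V{\left(-2 \right)} h{\left(7,-5 \right)} = - \frac{27}{38} \cdot 3 \left(-2\right) \left(6 - 7\right) = \left(-27\right) \frac{1}{38} \left(-6\right) \left(6 - 7\right) = \left(- \frac{27}{38}\right) \left(-6\right) \left(-1\right) = \frac{81}{19} \left(-1\right) = - \frac{81}{19}$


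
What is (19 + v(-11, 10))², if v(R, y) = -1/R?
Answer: 44100/121 ≈ 364.46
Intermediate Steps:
(19 + v(-11, 10))² = (19 - 1/(-11))² = (19 - 1*(-1/11))² = (19 + 1/11)² = (210/11)² = 44100/121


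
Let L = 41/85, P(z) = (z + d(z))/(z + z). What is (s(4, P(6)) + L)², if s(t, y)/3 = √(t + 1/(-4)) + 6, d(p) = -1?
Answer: 10847539/28900 + 4713*√15/85 ≈ 590.09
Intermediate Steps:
P(z) = (-1 + z)/(2*z) (P(z) = (z - 1)/(z + z) = (-1 + z)/((2*z)) = (-1 + z)*(1/(2*z)) = (-1 + z)/(2*z))
L = 41/85 (L = 41*(1/85) = 41/85 ≈ 0.48235)
s(t, y) = 18 + 3*√(-¼ + t) (s(t, y) = 3*(√(t + 1/(-4)) + 6) = 3*(√(t - ¼) + 6) = 3*(√(-¼ + t) + 6) = 3*(6 + √(-¼ + t)) = 18 + 3*√(-¼ + t))
(s(4, P(6)) + L)² = ((18 + 3*√(-1 + 4*4)/2) + 41/85)² = ((18 + 3*√(-1 + 16)/2) + 41/85)² = ((18 + 3*√15/2) + 41/85)² = (1571/85 + 3*√15/2)²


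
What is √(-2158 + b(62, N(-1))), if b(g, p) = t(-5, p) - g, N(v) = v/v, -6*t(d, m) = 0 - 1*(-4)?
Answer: I*√19986/3 ≈ 47.124*I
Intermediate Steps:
t(d, m) = -⅔ (t(d, m) = -(0 - 1*(-4))/6 = -(0 + 4)/6 = -⅙*4 = -⅔)
N(v) = 1
b(g, p) = -⅔ - g
√(-2158 + b(62, N(-1))) = √(-2158 + (-⅔ - 1*62)) = √(-2158 + (-⅔ - 62)) = √(-2158 - 188/3) = √(-6662/3) = I*√19986/3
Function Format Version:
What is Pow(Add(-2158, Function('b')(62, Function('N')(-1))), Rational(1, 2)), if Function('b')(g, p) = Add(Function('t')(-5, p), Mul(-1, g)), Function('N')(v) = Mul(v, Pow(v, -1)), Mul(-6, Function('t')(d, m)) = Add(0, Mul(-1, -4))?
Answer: Mul(Rational(1, 3), I, Pow(19986, Rational(1, 2))) ≈ Mul(47.124, I)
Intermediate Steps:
Function('t')(d, m) = Rational(-2, 3) (Function('t')(d, m) = Mul(Rational(-1, 6), Add(0, Mul(-1, -4))) = Mul(Rational(-1, 6), Add(0, 4)) = Mul(Rational(-1, 6), 4) = Rational(-2, 3))
Function('N')(v) = 1
Function('b')(g, p) = Add(Rational(-2, 3), Mul(-1, g))
Pow(Add(-2158, Function('b')(62, Function('N')(-1))), Rational(1, 2)) = Pow(Add(-2158, Add(Rational(-2, 3), Mul(-1, 62))), Rational(1, 2)) = Pow(Add(-2158, Add(Rational(-2, 3), -62)), Rational(1, 2)) = Pow(Add(-2158, Rational(-188, 3)), Rational(1, 2)) = Pow(Rational(-6662, 3), Rational(1, 2)) = Mul(Rational(1, 3), I, Pow(19986, Rational(1, 2)))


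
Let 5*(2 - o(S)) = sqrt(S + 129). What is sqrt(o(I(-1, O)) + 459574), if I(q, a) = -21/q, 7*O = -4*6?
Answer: sqrt(459576 - sqrt(6)) ≈ 677.92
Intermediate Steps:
O = -24/7 (O = (-4*6)/7 = (1/7)*(-24) = -24/7 ≈ -3.4286)
o(S) = 2 - sqrt(129 + S)/5 (o(S) = 2 - sqrt(S + 129)/5 = 2 - sqrt(129 + S)/5)
sqrt(o(I(-1, O)) + 459574) = sqrt((2 - sqrt(129 - 21/(-1))/5) + 459574) = sqrt((2 - sqrt(129 - 21*(-1))/5) + 459574) = sqrt((2 - sqrt(129 + 21)/5) + 459574) = sqrt((2 - sqrt(6)) + 459574) = sqrt(459576 - sqrt(6))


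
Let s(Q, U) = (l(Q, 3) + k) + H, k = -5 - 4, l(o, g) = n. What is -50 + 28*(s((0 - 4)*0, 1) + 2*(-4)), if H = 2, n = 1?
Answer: -442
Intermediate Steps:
l(o, g) = 1
k = -9
s(Q, U) = -6 (s(Q, U) = (1 - 9) + 2 = -8 + 2 = -6)
-50 + 28*(s((0 - 4)*0, 1) + 2*(-4)) = -50 + 28*(-6 + 2*(-4)) = -50 + 28*(-6 - 8) = -50 + 28*(-14) = -50 - 392 = -442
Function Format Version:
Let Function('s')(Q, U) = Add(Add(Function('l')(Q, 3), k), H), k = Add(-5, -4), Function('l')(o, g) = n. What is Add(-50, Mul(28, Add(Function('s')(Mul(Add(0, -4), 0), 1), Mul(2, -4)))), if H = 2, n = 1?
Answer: -442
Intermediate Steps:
Function('l')(o, g) = 1
k = -9
Function('s')(Q, U) = -6 (Function('s')(Q, U) = Add(Add(1, -9), 2) = Add(-8, 2) = -6)
Add(-50, Mul(28, Add(Function('s')(Mul(Add(0, -4), 0), 1), Mul(2, -4)))) = Add(-50, Mul(28, Add(-6, Mul(2, -4)))) = Add(-50, Mul(28, Add(-6, -8))) = Add(-50, Mul(28, -14)) = Add(-50, -392) = -442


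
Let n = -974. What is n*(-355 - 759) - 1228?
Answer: 1083808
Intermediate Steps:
n*(-355 - 759) - 1228 = -974*(-355 - 759) - 1228 = -974*(-1114) - 1228 = 1085036 - 1228 = 1083808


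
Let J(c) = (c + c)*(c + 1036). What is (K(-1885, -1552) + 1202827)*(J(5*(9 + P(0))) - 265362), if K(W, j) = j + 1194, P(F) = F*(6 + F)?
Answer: -202101369768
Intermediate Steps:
K(W, j) = 1194 + j
J(c) = 2*c*(1036 + c) (J(c) = (2*c)*(1036 + c) = 2*c*(1036 + c))
(K(-1885, -1552) + 1202827)*(J(5*(9 + P(0))) - 265362) = ((1194 - 1552) + 1202827)*(2*(5*(9 + 0*(6 + 0)))*(1036 + 5*(9 + 0*(6 + 0))) - 265362) = (-358 + 1202827)*(2*(5*(9 + 0*6))*(1036 + 5*(9 + 0*6)) - 265362) = 1202469*(2*(5*(9 + 0))*(1036 + 5*(9 + 0)) - 265362) = 1202469*(2*(5*9)*(1036 + 5*9) - 265362) = 1202469*(2*45*(1036 + 45) - 265362) = 1202469*(2*45*1081 - 265362) = 1202469*(97290 - 265362) = 1202469*(-168072) = -202101369768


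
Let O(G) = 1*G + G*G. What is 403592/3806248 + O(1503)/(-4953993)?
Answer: -275194889005/785671914511 ≈ -0.35027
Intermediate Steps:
O(G) = G + G**2
403592/3806248 + O(1503)/(-4953993) = 403592/3806248 + (1503*(1 + 1503))/(-4953993) = 403592*(1/3806248) + (1503*1504)*(-1/4953993) = 50449/475781 + 2260512*(-1/4953993) = 50449/475781 - 753504/1651331 = -275194889005/785671914511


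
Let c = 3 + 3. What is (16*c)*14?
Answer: 1344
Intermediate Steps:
c = 6
(16*c)*14 = (16*6)*14 = 96*14 = 1344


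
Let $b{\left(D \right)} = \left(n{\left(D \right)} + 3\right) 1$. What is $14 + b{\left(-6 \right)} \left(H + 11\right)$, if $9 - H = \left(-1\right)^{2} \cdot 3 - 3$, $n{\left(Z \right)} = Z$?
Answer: $-46$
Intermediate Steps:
$H = 9$ ($H = 9 - \left(\left(-1\right)^{2} \cdot 3 - 3\right) = 9 - \left(1 \cdot 3 - 3\right) = 9 - \left(3 - 3\right) = 9 - 0 = 9 + 0 = 9$)
$b{\left(D \right)} = 3 + D$ ($b{\left(D \right)} = \left(D + 3\right) 1 = \left(3 + D\right) 1 = 3 + D$)
$14 + b{\left(-6 \right)} \left(H + 11\right) = 14 + \left(3 - 6\right) \left(9 + 11\right) = 14 - 60 = -46$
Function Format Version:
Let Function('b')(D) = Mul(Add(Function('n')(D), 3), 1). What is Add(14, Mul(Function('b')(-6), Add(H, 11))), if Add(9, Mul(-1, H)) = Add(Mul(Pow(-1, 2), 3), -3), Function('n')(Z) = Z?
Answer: -46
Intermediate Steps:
H = 9 (H = Add(9, Mul(-1, Add(Mul(Pow(-1, 2), 3), -3))) = Add(9, Mul(-1, Add(Mul(1, 3), -3))) = Add(9, Mul(-1, Add(3, -3))) = Add(9, Mul(-1, 0)) = Add(9, 0) = 9)
Function('b')(D) = Add(3, D) (Function('b')(D) = Mul(Add(D, 3), 1) = Mul(Add(3, D), 1) = Add(3, D))
Add(14, Mul(Function('b')(-6), Add(H, 11))) = Add(14, Mul(Add(3, -6), Add(9, 11))) = Add(14, Mul(-3, 20)) = Add(14, -60) = -46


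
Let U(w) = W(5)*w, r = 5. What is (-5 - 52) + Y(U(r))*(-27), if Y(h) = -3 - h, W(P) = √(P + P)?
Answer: 24 + 135*√10 ≈ 450.91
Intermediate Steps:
W(P) = √2*√P (W(P) = √(2*P) = √2*√P)
U(w) = w*√10 (U(w) = (√2*√5)*w = √10*w = w*√10)
(-5 - 52) + Y(U(r))*(-27) = (-5 - 52) + (-3 - 5*√10)*(-27) = -57 + (-3 - 5*√10)*(-27) = -57 + (81 + 135*√10) = 24 + 135*√10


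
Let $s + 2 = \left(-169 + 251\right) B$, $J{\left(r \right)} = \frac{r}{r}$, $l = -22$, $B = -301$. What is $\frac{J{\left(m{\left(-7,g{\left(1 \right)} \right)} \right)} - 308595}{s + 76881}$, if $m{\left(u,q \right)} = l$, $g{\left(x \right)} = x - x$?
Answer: $- \frac{308594}{52197} \approx -5.9121$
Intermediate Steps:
$g{\left(x \right)} = 0$
$m{\left(u,q \right)} = -22$
$J{\left(r \right)} = 1$
$s = -24684$ ($s = -2 + \left(-169 + 251\right) \left(-301\right) = -2 + 82 \left(-301\right) = -2 - 24682 = -24684$)
$\frac{J{\left(m{\left(-7,g{\left(1 \right)} \right)} \right)} - 308595}{s + 76881} = \frac{1 - 308595}{-24684 + 76881} = - \frac{308594}{52197}$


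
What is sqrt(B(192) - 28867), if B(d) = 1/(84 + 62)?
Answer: I*sqrt(615328826)/146 ≈ 169.9*I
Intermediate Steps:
B(d) = 1/146
sqrt(B(192) - 28867) = sqrt(1/146 - 28867) = sqrt(-4214581/146) = I*sqrt(615328826)/146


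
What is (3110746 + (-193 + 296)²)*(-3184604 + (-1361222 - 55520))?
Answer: -14362434343830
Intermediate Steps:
(3110746 + (-193 + 296)²)*(-3184604 + (-1361222 - 55520)) = (3110746 + 103²)*(-3184604 - 1416742) = (3110746 + 10609)*(-4601346) = 3121355*(-4601346) = -14362434343830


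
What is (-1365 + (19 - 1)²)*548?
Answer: -570468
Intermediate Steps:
(-1365 + (19 - 1)²)*548 = (-1365 + 18²)*548 = (-1365 + 324)*548 = -1041*548 = -570468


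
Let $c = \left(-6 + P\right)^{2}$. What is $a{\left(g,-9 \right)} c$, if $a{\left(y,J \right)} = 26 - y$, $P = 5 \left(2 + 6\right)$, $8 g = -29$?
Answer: $\frac{68493}{2} \approx 34247.0$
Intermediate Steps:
$g = - \frac{29}{8}$ ($g = \frac{1}{8} \left(-29\right) = - \frac{29}{8} \approx -3.625$)
$P = 40$ ($P = 5 \cdot 8 = 40$)
$c = 1156$ ($c = \left(-6 + 40\right)^{2} = 34^{2} = 1156$)
$a{\left(g,-9 \right)} c = \left(26 - - \frac{29}{8}\right) 1156 = \left(26 + \frac{29}{8}\right) 1156 = \frac{237}{8} \cdot 1156 = \frac{68493}{2}$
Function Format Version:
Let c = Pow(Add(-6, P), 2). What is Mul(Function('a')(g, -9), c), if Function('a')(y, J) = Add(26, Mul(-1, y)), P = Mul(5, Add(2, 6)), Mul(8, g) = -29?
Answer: Rational(68493, 2) ≈ 34247.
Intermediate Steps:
g = Rational(-29, 8) (g = Mul(Rational(1, 8), -29) = Rational(-29, 8) ≈ -3.6250)
P = 40 (P = Mul(5, 8) = 40)
c = 1156 (c = Pow(Add(-6, 40), 2) = Pow(34, 2) = 1156)
Mul(Function('a')(g, -9), c) = Mul(Add(26, Mul(-1, Rational(-29, 8))), 1156) = Mul(Add(26, Rational(29, 8)), 1156) = Mul(Rational(237, 8), 1156) = Rational(68493, 2)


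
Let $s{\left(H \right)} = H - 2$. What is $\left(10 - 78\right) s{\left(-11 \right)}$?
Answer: $884$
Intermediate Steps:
$s{\left(H \right)} = -2 + H$
$\left(10 - 78\right) s{\left(-11 \right)} = \left(10 - 78\right) \left(-2 - 11\right) = \left(-68\right) \left(-13\right) = 884$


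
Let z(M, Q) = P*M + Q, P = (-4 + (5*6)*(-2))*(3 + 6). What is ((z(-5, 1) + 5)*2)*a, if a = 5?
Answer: 28860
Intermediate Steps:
P = -576 (P = (-4 + 30*(-2))*9 = (-4 - 60)*9 = -64*9 = -576)
z(M, Q) = Q - 576*M (z(M, Q) = -576*M + Q = Q - 576*M)
((z(-5, 1) + 5)*2)*a = (((1 - 576*(-5)) + 5)*2)*5 = (((1 + 2880) + 5)*2)*5 = ((2881 + 5)*2)*5 = (2886*2)*5 = 5772*5 = 28860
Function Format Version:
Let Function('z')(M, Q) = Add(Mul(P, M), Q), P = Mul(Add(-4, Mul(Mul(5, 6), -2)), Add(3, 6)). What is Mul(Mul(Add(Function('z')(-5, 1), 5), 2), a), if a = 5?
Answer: 28860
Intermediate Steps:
P = -576 (P = Mul(Add(-4, Mul(30, -2)), 9) = Mul(Add(-4, -60), 9) = Mul(-64, 9) = -576)
Function('z')(M, Q) = Add(Q, Mul(-576, M)) (Function('z')(M, Q) = Add(Mul(-576, M), Q) = Add(Q, Mul(-576, M)))
Mul(Mul(Add(Function('z')(-5, 1), 5), 2), a) = Mul(Mul(Add(Add(1, Mul(-576, -5)), 5), 2), 5) = Mul(Mul(Add(Add(1, 2880), 5), 2), 5) = Mul(Mul(Add(2881, 5), 2), 5) = Mul(Mul(2886, 2), 5) = Mul(5772, 5) = 28860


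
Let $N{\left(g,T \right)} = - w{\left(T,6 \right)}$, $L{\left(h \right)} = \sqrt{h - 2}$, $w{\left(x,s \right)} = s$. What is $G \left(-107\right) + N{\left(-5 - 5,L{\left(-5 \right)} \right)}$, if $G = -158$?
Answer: $16900$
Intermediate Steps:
$L{\left(h \right)} = \sqrt{-2 + h}$
$N{\left(g,T \right)} = -6$ ($N{\left(g,T \right)} = \left(-1\right) 6 = -6$)
$G \left(-107\right) + N{\left(-5 - 5,L{\left(-5 \right)} \right)} = \left(-158\right) \left(-107\right) - 6 = 16906 - 6 = 16900$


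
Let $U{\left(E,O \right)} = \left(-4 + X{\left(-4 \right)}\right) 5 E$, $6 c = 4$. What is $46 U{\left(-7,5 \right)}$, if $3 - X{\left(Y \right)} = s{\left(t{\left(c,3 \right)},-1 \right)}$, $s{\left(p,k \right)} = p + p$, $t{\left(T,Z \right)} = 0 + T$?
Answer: $\frac{11270}{3} \approx 3756.7$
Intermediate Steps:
$c = \frac{2}{3}$ ($c = \frac{1}{6} \cdot 4 = \frac{2}{3} \approx 0.66667$)
$t{\left(T,Z \right)} = T$
$s{\left(p,k \right)} = 2 p$
$X{\left(Y \right)} = \frac{5}{3}$ ($X{\left(Y \right)} = 3 - 2 \cdot \frac{2}{3} = 3 - \frac{4}{3} = \frac{5}{3}$)
$U{\left(E,O \right)} = - \frac{35 E}{3}$ ($U{\left(E,O \right)} = \left(-4 + \frac{5}{3}\right) 5 E = - \frac{7 \cdot 5 E}{3} = - \frac{35 E}{3}$)
$46 U{\left(-7,5 \right)} = 46 \left(\left(- \frac{35}{3}\right) \left(-7\right)\right) = 46 \cdot \frac{245}{3} = \frac{11270}{3}$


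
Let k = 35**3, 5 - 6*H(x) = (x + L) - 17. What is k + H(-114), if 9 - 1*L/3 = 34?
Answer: 257461/6 ≈ 42910.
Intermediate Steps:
L = -75 (L = 27 - 3*34 = 27 - 102 = -75)
H(x) = 97/6 - x/6 (H(x) = 5/6 - ((x - 75) - 17)/6 = 5/6 - ((-75 + x) - 17)/6 = 5/6 - (-92 + x)/6 = 5/6 + (46/3 - x/6) = 97/6 - x/6)
k = 42875
k + H(-114) = 42875 + (97/6 - 1/6*(-114)) = 42875 + (97/6 + 19) = 42875 + 211/6 = 257461/6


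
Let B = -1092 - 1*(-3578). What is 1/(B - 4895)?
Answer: -1/2409 ≈ -0.00041511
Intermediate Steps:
B = 2486 (B = -1092 + 3578 = 2486)
1/(B - 4895) = 1/(2486 - 4895) = 1/(-2409) = -1/2409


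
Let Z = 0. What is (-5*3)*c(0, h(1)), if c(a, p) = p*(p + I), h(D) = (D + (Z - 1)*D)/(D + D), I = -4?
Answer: 0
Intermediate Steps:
h(D) = 0 (h(D) = (D + (0 - 1)*D)/(D + D) = (D - D)/((2*D)) = 0*(1/(2*D)) = 0)
c(a, p) = p*(-4 + p) (c(a, p) = p*(p - 4) = p*(-4 + p))
(-5*3)*c(0, h(1)) = (-5*3)*(0*(-4 + 0)) = -0*(-4) = -15*0 = 0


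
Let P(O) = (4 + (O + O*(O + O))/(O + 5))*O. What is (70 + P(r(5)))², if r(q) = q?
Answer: 55225/4 ≈ 13806.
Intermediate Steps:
P(O) = O*(4 + (O + 2*O²)/(5 + O)) (P(O) = (4 + (O + O*(2*O))/(5 + O))*O = (4 + (O + 2*O²)/(5 + O))*O = O*(4 + (O + 2*O²)/(5 + O)))
(70 + P(r(5)))² = (70 + 5*(20 + 2*5² + 5*5)/(5 + 5))² = (70 + 5*(20 + 2*25 + 25)/10)² = (70 + 5*(⅒)*(20 + 50 + 25))² = (70 + 5*(⅒)*95)² = (70 + 95/2)² = (235/2)² = 55225/4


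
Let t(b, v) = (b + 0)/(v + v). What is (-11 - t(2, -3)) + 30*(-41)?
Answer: -3722/3 ≈ -1240.7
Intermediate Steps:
t(b, v) = b/(2*v) (t(b, v) = b/((2*v)) = b*(1/(2*v)) = b/(2*v))
(-11 - t(2, -3)) + 30*(-41) = (-11 - 2/(2*(-3))) + 30*(-41) = (-11 - 2*(-1)/(2*3)) - 1230 = (-11 - 1*(-⅓)) - 1230 = (-11 + ⅓) - 1230 = -32/3 - 1230 = -3722/3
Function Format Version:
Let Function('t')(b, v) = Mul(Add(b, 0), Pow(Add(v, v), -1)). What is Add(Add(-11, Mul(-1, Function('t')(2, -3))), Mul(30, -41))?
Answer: Rational(-3722, 3) ≈ -1240.7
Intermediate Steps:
Function('t')(b, v) = Mul(Rational(1, 2), b, Pow(v, -1)) (Function('t')(b, v) = Mul(b, Pow(Mul(2, v), -1)) = Mul(b, Mul(Rational(1, 2), Pow(v, -1))) = Mul(Rational(1, 2), b, Pow(v, -1)))
Add(Add(-11, Mul(-1, Function('t')(2, -3))), Mul(30, -41)) = Add(Add(-11, Mul(-1, Mul(Rational(1, 2), 2, Pow(-3, -1)))), Mul(30, -41)) = Add(Add(-11, Mul(-1, Mul(Rational(1, 2), 2, Rational(-1, 3)))), -1230) = Add(Add(-11, Mul(-1, Rational(-1, 3))), -1230) = Add(Add(-11, Rational(1, 3)), -1230) = Add(Rational(-32, 3), -1230) = Rational(-3722, 3)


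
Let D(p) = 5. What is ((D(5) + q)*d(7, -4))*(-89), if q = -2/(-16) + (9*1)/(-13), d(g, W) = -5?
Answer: 205145/104 ≈ 1972.5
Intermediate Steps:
q = -59/104 (q = -2*(-1/16) + 9*(-1/13) = 1/8 - 9/13 = -59/104 ≈ -0.56731)
((D(5) + q)*d(7, -4))*(-89) = ((5 - 59/104)*(-5))*(-89) = ((461/104)*(-5))*(-89) = -2305/104*(-89) = 205145/104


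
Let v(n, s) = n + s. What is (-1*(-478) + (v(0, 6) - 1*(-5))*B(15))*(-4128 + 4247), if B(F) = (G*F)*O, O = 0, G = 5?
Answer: 56882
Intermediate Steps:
B(F) = 0 (B(F) = (5*F)*0 = 0)
(-1*(-478) + (v(0, 6) - 1*(-5))*B(15))*(-4128 + 4247) = (-1*(-478) + ((0 + 6) - 1*(-5))*0)*(-4128 + 4247) = (478 + (6 + 5)*0)*119 = (478 + 11*0)*119 = (478 + 0)*119 = 478*119 = 56882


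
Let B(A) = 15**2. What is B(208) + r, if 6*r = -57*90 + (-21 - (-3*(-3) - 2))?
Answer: -1904/3 ≈ -634.67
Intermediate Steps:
B(A) = 225
r = -2579/3 (r = (-57*90 + (-21 - (-3*(-3) - 2)))/6 = (-5130 + (-21 - (9 - 2)))/6 = (-5130 + (-21 - 1*7))/6 = (-5130 + (-21 - 7))/6 = (-5130 - 28)/6 = (1/6)*(-5158) = -2579/3 ≈ -859.67)
B(208) + r = 225 - 2579/3 = -1904/3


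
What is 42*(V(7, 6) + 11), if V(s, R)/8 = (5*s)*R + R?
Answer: 73038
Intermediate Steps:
V(s, R) = 8*R + 40*R*s (V(s, R) = 8*((5*s)*R + R) = 8*(5*R*s + R) = 8*(R + 5*R*s) = 8*R + 40*R*s)
42*(V(7, 6) + 11) = 42*(8*6*(1 + 5*7) + 11) = 42*(8*6*(1 + 35) + 11) = 42*(8*6*36 + 11) = 42*(1728 + 11) = 42*1739 = 73038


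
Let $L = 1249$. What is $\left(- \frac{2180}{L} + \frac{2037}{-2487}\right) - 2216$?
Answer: $- \frac{2297148227}{1035421} \approx -2218.6$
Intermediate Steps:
$\left(- \frac{2180}{L} + \frac{2037}{-2487}\right) - 2216 = \left(- \frac{2180}{1249} + \frac{2037}{-2487}\right) - 2216 = \left(\left(-2180\right) \frac{1}{1249} + 2037 \left(- \frac{1}{2487}\right)\right) - 2216 = \left(- \frac{2180}{1249} - \frac{679}{829}\right) - 2216 = - \frac{2655291}{1035421} - 2216 = - \frac{2297148227}{1035421}$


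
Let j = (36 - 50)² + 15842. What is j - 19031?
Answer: -2993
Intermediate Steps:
j = 16038 (j = (-14)² + 15842 = 196 + 15842 = 16038)
j - 19031 = 16038 - 19031 = -2993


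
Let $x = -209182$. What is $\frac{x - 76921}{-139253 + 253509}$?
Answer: $- \frac{286103}{114256} \approx -2.5041$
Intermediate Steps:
$\frac{x - 76921}{-139253 + 253509} = \frac{-209182 - 76921}{-139253 + 253509} = - \frac{286103}{114256}$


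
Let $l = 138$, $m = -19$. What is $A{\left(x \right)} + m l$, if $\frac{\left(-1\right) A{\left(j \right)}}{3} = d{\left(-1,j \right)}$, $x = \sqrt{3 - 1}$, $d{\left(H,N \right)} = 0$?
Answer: $-2622$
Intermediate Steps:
$x = \sqrt{2} \approx 1.4142$
$A{\left(j \right)} = 0$ ($A{\left(j \right)} = \left(-3\right) 0 = 0$)
$A{\left(x \right)} + m l = 0 - 2622 = -2622$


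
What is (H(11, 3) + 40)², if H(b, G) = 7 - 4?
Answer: 1849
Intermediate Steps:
H(b, G) = 3
(H(11, 3) + 40)² = (3 + 40)² = 43² = 1849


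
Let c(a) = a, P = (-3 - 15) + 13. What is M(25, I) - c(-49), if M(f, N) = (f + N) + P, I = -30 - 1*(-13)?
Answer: 52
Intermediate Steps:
P = -5 (P = -18 + 13 = -5)
I = -17 (I = -30 + 13 = -17)
M(f, N) = -5 + N + f (M(f, N) = (f + N) - 5 = (N + f) - 5 = -5 + N + f)
M(25, I) - c(-49) = (-5 - 17 + 25) - 1*(-49) = 3 + 49 = 52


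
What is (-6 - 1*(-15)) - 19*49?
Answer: -922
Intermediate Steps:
(-6 - 1*(-15)) - 19*49 = (-6 + 15) - 931 = 9 - 931 = -922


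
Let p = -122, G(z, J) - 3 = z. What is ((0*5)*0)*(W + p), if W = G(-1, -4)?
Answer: 0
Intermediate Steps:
G(z, J) = 3 + z
W = 2 (W = 3 - 1 = 2)
((0*5)*0)*(W + p) = ((0*5)*0)*(2 - 122) = (0*0)*(-120) = 0*(-120) = 0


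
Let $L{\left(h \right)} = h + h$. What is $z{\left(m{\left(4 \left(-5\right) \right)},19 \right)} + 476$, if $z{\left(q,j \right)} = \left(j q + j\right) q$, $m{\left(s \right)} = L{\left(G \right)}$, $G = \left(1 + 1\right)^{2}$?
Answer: $1844$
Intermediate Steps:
$G = 4$ ($G = 2^{2} = 4$)
$L{\left(h \right)} = 2 h$
$m{\left(s \right)} = 8$ ($m{\left(s \right)} = 2 \cdot 4 = 8$)
$z{\left(q,j \right)} = q \left(j + j q\right)$ ($z{\left(q,j \right)} = \left(j + j q\right) q = q \left(j + j q\right)$)
$z{\left(m{\left(4 \left(-5\right) \right)},19 \right)} + 476 = 19 \cdot 8 \left(1 + 8\right) + 476 = 19 \cdot 8 \cdot 9 + 476 = 1368 + 476 = 1844$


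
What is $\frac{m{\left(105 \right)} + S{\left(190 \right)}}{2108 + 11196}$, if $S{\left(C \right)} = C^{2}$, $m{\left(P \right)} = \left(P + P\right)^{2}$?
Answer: $\frac{10025}{1663} \approx 6.0283$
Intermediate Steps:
$m{\left(P \right)} = 4 P^{2}$ ($m{\left(P \right)} = \left(2 P\right)^{2} = 4 P^{2}$)
$\frac{m{\left(105 \right)} + S{\left(190 \right)}}{2108 + 11196} = \frac{4 \cdot 105^{2} + 190^{2}}{2108 + 11196} = \frac{4 \cdot 11025 + 36100}{13304} = \left(44100 + 36100\right) \frac{1}{13304} = 80200 \cdot \frac{1}{13304} = \frac{10025}{1663}$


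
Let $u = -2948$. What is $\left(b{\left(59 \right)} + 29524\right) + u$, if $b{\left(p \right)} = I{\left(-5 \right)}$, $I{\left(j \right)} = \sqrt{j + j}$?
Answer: $26576 + i \sqrt{10} \approx 26576.0 + 3.1623 i$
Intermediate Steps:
$I{\left(j \right)} = \sqrt{2} \sqrt{j}$ ($I{\left(j \right)} = \sqrt{2 j} = \sqrt{2} \sqrt{j}$)
$b{\left(p \right)} = i \sqrt{10}$ ($b{\left(p \right)} = \sqrt{2} \sqrt{-5} = \sqrt{2} i \sqrt{5} = i \sqrt{10}$)
$\left(b{\left(59 \right)} + 29524\right) + u = \left(i \sqrt{10} + 29524\right) - 2948 = \left(29524 + i \sqrt{10}\right) - 2948 = 26576 + i \sqrt{10}$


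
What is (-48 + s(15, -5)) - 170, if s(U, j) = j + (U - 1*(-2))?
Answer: -206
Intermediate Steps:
s(U, j) = 2 + U + j (s(U, j) = j + (U + 2) = j + (2 + U) = 2 + U + j)
(-48 + s(15, -5)) - 170 = (-48 + (2 + 15 - 5)) - 170 = (-48 + 12) - 170 = -36 - 170 = -206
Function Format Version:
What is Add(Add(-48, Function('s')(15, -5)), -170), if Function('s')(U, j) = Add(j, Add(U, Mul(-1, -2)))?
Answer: -206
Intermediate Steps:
Function('s')(U, j) = Add(2, U, j) (Function('s')(U, j) = Add(j, Add(U, 2)) = Add(j, Add(2, U)) = Add(2, U, j))
Add(Add(-48, Function('s')(15, -5)), -170) = Add(Add(-48, Add(2, 15, -5)), -170) = Add(Add(-48, 12), -170) = Add(-36, -170) = -206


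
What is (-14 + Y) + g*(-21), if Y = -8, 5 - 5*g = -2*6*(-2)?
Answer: 289/5 ≈ 57.800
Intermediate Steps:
g = -19/5 (g = 1 - (-2*6)*(-2)/5 = 1 - (-12)*(-2)/5 = 1 - ⅕*24 = 1 - 24/5 = -19/5 ≈ -3.8000)
(-14 + Y) + g*(-21) = (-14 - 8) - 19/5*(-21) = -22 + 399/5 = 289/5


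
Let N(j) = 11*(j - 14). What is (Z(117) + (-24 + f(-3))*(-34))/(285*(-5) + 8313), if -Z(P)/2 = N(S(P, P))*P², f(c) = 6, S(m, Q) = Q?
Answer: -5169777/1148 ≈ -4503.3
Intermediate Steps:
N(j) = -154 + 11*j (N(j) = 11*(-14 + j) = -154 + 11*j)
Z(P) = -2*P²*(-154 + 11*P) (Z(P) = -2*(-154 + 11*P)*P² = -2*P²*(-154 + 11*P))
(Z(117) + (-24 + f(-3))*(-34))/(285*(-5) + 8313) = (22*117²*(14 - 1*117) + (-24 + 6)*(-34))/(285*(-5) + 8313) = (22*13689*(14 - 117) - 18*(-34))/(-1425 + 8313) = (22*13689*(-103) + 612)/6888 = (-31019274 + 612)*(1/6888) = -31018662*1/6888 = -5169777/1148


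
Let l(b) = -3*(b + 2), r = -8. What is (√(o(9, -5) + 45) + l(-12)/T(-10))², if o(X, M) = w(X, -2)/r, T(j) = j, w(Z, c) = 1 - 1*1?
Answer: 54 - 18*√5 ≈ 13.751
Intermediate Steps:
w(Z, c) = 0 (w(Z, c) = 1 - 1 = 0)
l(b) = -6 - 3*b (l(b) = -3*(2 + b) = -6 - 3*b)
o(X, M) = 0 (o(X, M) = 0/(-8) = 0*(-⅛) = 0)
(√(o(9, -5) + 45) + l(-12)/T(-10))² = (√(0 + 45) + (-6 - 3*(-12))/(-10))² = (√45 + (-6 + 36)*(-⅒))² = (3*√5 + 30*(-⅒))² = (3*√5 - 3)² = (-3 + 3*√5)²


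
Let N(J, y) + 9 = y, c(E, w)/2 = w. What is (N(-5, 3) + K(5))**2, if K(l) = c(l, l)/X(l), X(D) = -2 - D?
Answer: 2704/49 ≈ 55.184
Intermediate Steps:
c(E, w) = 2*w
N(J, y) = -9 + y
K(l) = 2*l/(-2 - l) (K(l) = (2*l)/(-2 - l) = 2*l/(-2 - l))
(N(-5, 3) + K(5))**2 = ((-9 + 3) - 2*5/(2 + 5))**2 = (-6 - 2*5/7)**2 = (-6 - 2*5*1/7)**2 = (-6 - 10/7)**2 = (-52/7)**2 = 2704/49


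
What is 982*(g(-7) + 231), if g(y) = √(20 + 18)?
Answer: 226842 + 982*√38 ≈ 2.3290e+5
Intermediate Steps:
g(y) = √38
982*(g(-7) + 231) = 982*(√38 + 231) = 982*(231 + √38) = 226842 + 982*√38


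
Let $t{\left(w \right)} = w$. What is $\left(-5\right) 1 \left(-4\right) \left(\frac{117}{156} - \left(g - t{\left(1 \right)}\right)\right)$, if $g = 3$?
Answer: $-25$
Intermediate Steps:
$\left(-5\right) 1 \left(-4\right) \left(\frac{117}{156} - \left(g - t{\left(1 \right)}\right)\right) = \left(-5\right) 1 \left(-4\right) \left(\frac{117}{156} + \left(1 - 3\right)\right) = \left(-5\right) \left(-4\right) \left(117 \cdot \frac{1}{156} + \left(1 - 3\right)\right) = 20 \left(\frac{3}{4} - 2\right) = 20 \left(- \frac{5}{4}\right) = -25$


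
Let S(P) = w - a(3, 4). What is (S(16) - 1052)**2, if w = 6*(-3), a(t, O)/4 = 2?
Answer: 1162084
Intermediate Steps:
a(t, O) = 8 (a(t, O) = 4*2 = 8)
w = -18
S(P) = -26 (S(P) = -18 - 1*8 = -18 - 8 = -26)
(S(16) - 1052)**2 = (-26 - 1052)**2 = (-1078)**2 = 1162084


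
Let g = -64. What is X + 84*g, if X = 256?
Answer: -5120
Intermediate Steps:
X + 84*g = 256 + 84*(-64) = 256 - 5376 = -5120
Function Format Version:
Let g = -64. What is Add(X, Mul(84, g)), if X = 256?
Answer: -5120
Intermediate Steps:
Add(X, Mul(84, g)) = Add(256, Mul(84, -64)) = Add(256, -5376) = -5120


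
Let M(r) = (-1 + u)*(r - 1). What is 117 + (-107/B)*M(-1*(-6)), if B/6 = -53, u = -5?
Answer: 5666/53 ≈ 106.91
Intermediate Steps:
B = -318 (B = 6*(-53) = -318)
M(r) = 6 - 6*r (M(r) = (-1 - 5)*(r - 1) = -6*(-1 + r) = 6 - 6*r)
117 + (-107/B)*M(-1*(-6)) = 117 + (-107/(-318))*(6 - (-6)*(-6)) = 117 + (-107*(-1/318))*(6 - 6*6) = 117 + 107*(6 - 36)/318 = 117 + (107/318)*(-30) = 117 - 535/53 = 5666/53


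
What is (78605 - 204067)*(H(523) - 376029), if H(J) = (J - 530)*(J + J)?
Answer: 48095983162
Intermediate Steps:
H(J) = 2*J*(-530 + J) (H(J) = (-530 + J)*(2*J) = 2*J*(-530 + J))
(78605 - 204067)*(H(523) - 376029) = (78605 - 204067)*(2*523*(-530 + 523) - 376029) = -125462*(2*523*(-7) - 376029) = -125462*(-7322 - 376029) = -125462*(-383351) = 48095983162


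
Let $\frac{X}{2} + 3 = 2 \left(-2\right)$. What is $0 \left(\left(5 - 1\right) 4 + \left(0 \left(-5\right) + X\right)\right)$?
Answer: $0$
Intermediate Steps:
$X = -14$ ($X = -6 + 2 \cdot 2 \left(-2\right) = -6 + 2 \left(-4\right) = -6 - 8 = -14$)
$0 \left(\left(5 - 1\right) 4 + \left(0 \left(-5\right) + X\right)\right) = 0 \left(\left(5 - 1\right) 4 + \left(0 \left(-5\right) - 14\right)\right) = 0 \left(4 \cdot 4 + \left(0 - 14\right)\right) = 0 \left(16 - 14\right) = 0 \cdot 2 = 0$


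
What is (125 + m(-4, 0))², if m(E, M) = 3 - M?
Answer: 16384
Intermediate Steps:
(125 + m(-4, 0))² = (125 + (3 - 1*0))² = (125 + (3 + 0))² = (125 + 3)² = 128² = 16384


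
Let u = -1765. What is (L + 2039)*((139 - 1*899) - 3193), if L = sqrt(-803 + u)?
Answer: -8060167 - 7906*I*sqrt(642) ≈ -8.0602e+6 - 2.0032e+5*I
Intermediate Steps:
L = 2*I*sqrt(642) (L = sqrt(-803 - 1765) = sqrt(-2568) = 2*I*sqrt(642) ≈ 50.675*I)
(L + 2039)*((139 - 1*899) - 3193) = (2*I*sqrt(642) + 2039)*((139 - 1*899) - 3193) = (2039 + 2*I*sqrt(642))*((139 - 899) - 3193) = (2039 + 2*I*sqrt(642))*(-760 - 3193) = (2039 + 2*I*sqrt(642))*(-3953) = -8060167 - 7906*I*sqrt(642)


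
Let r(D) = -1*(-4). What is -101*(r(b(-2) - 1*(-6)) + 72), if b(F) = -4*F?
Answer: -7676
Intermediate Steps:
r(D) = 4
-101*(r(b(-2) - 1*(-6)) + 72) = -101*(4 + 72) = -101*76 = -7676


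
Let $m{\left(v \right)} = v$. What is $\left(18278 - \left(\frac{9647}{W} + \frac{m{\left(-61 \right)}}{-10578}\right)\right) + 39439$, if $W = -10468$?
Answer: $\frac{3195566953393}{55365252} \approx 57718.0$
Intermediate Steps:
$\left(18278 - \left(\frac{9647}{W} + \frac{m{\left(-61 \right)}}{-10578}\right)\right) + 39439 = \left(18278 - \left(\frac{9647}{-10468} - \frac{61}{-10578}\right)\right) + 39439 = \left(18278 - \left(9647 \left(- \frac{1}{10468}\right) - - \frac{61}{10578}\right)\right) + 39439 = \left(18278 - \left(- \frac{9647}{10468} + \frac{61}{10578}\right)\right) + 39439 = \left(18278 - - \frac{50703709}{55365252}\right) + 39439 = \left(18278 + \frac{50703709}{55365252}\right) + 39439 = \frac{1012016779765}{55365252} + 39439 = \frac{3195566953393}{55365252}$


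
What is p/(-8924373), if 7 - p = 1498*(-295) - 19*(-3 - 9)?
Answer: -441689/8924373 ≈ -0.049492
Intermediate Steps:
p = 441689 (p = 7 - (1498*(-295) - 19*(-3 - 9)) = 7 - (-441910 - 19*(-12)) = 7 - (-441910 + 228) = 7 - 1*(-441682) = 7 + 441682 = 441689)
p/(-8924373) = 441689/(-8924373) = 441689*(-1/8924373) = -441689/8924373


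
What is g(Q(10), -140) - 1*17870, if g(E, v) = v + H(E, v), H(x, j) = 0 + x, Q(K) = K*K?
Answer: -17910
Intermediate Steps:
Q(K) = K**2
H(x, j) = x
g(E, v) = E + v (g(E, v) = v + E = E + v)
g(Q(10), -140) - 1*17870 = (10**2 - 140) - 1*17870 = (100 - 140) - 17870 = -40 - 17870 = -17910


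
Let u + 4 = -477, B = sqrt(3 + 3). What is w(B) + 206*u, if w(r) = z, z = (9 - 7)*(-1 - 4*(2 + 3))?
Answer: -99128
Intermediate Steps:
B = sqrt(6) ≈ 2.4495
z = -42 (z = 2*(-1 - 4*5) = 2*(-1 - 20) = 2*(-21) = -42)
w(r) = -42
u = -481 (u = -4 - 477 = -481)
w(B) + 206*u = -42 + 206*(-481) = -42 - 99086 = -99128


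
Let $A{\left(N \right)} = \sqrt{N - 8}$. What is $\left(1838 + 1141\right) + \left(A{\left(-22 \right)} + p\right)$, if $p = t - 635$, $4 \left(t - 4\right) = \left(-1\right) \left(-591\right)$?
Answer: $\frac{9983}{4} + i \sqrt{30} \approx 2495.8 + 5.4772 i$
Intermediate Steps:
$t = \frac{607}{4}$ ($t = 4 + \frac{\left(-1\right) \left(-591\right)}{4} = 4 + \frac{1}{4} \cdot 591 = 4 + \frac{591}{4} = \frac{607}{4} \approx 151.75$)
$A{\left(N \right)} = \sqrt{-8 + N}$
$p = - \frac{1933}{4}$ ($p = \frac{607}{4} - 635 = - \frac{1933}{4} \approx -483.25$)
$\left(1838 + 1141\right) + \left(A{\left(-22 \right)} + p\right) = \left(1838 + 1141\right) - \left(\frac{1933}{4} - \sqrt{-8 - 22}\right) = 2979 - \left(\frac{1933}{4} - \sqrt{-30}\right) = 2979 - \left(\frac{1933}{4} - i \sqrt{30}\right) = \frac{9983}{4} + i \sqrt{30}$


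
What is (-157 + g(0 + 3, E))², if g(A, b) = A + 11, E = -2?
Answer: 20449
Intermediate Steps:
g(A, b) = 11 + A
(-157 + g(0 + 3, E))² = (-157 + (11 + (0 + 3)))² = (-157 + (11 + 3))² = (-157 + 14)² = (-143)² = 20449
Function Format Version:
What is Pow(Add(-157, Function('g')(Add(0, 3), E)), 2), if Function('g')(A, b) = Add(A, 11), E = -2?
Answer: 20449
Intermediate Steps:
Function('g')(A, b) = Add(11, A)
Pow(Add(-157, Function('g')(Add(0, 3), E)), 2) = Pow(Add(-157, Add(11, Add(0, 3))), 2) = Pow(Add(-157, Add(11, 3)), 2) = Pow(Add(-157, 14), 2) = Pow(-143, 2) = 20449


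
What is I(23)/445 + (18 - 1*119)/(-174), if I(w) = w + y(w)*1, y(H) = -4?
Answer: 48251/77430 ≈ 0.62316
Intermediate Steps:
I(w) = -4 + w (I(w) = w - 4*1 = w - 4 = -4 + w)
I(23)/445 + (18 - 1*119)/(-174) = (-4 + 23)/445 + (18 - 1*119)/(-174) = 19*(1/445) + (18 - 119)*(-1/174) = 19/445 - 101*(-1/174) = 19/445 + 101/174 = 48251/77430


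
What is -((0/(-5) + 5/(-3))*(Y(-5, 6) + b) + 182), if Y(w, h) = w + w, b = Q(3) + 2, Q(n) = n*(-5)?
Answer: -661/3 ≈ -220.33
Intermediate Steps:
Q(n) = -5*n
b = -13 (b = -5*3 + 2 = -15 + 2 = -13)
Y(w, h) = 2*w
-((0/(-5) + 5/(-3))*(Y(-5, 6) + b) + 182) = -((0/(-5) + 5/(-3))*(2*(-5) - 13) + 182) = -((0*(-⅕) + 5*(-⅓))*(-10 - 13) + 182) = -((0 - 5/3)*(-23) + 182) = -(-5/3*(-23) + 182) = -(115/3 + 182) = -1*661/3 = -661/3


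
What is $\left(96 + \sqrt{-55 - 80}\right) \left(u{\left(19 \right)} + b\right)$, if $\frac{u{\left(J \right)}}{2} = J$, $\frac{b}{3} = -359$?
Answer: $-99744 - 3117 i \sqrt{15} \approx -99744.0 - 12072.0 i$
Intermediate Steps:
$b = -1077$ ($b = 3 \left(-359\right) = -1077$)
$u{\left(J \right)} = 2 J$
$\left(96 + \sqrt{-55 - 80}\right) \left(u{\left(19 \right)} + b\right) = \left(96 + \sqrt{-55 - 80}\right) \left(2 \cdot 19 - 1077\right) = \left(96 + \sqrt{-135}\right) \left(38 - 1077\right) = \left(96 + 3 i \sqrt{15}\right) \left(-1039\right) = -99744 - 3117 i \sqrt{15}$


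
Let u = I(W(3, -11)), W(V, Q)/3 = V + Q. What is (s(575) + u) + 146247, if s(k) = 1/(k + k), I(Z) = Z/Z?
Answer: 168185201/1150 ≈ 1.4625e+5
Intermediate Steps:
W(V, Q) = 3*Q + 3*V (W(V, Q) = 3*(V + Q) = 3*(Q + V) = 3*Q + 3*V)
I(Z) = 1
s(k) = 1/(2*k)
u = 1
(s(575) + u) + 146247 = ((½)/575 + 1) + 146247 = ((½)*(1/575) + 1) + 146247 = (1/1150 + 1) + 146247 = 1151/1150 + 146247 = 168185201/1150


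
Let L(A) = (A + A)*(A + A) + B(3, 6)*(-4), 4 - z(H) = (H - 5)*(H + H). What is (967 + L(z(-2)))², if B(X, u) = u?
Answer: 10543009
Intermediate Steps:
z(H) = 4 - 2*H*(-5 + H) (z(H) = 4 - (H - 5)*(H + H) = 4 - (-5 + H)*2*H = 4 - 2*H*(-5 + H))
L(A) = -24 + 4*A² (L(A) = (A + A)*(A + A) + 6*(-4) = (2*A)*(2*A) - 24 = 4*A² - 24 = -24 + 4*A²)
(967 + L(z(-2)))² = (967 + (-24 + 4*(4 - 2*(-2)² + 10*(-2))²))² = (967 + (-24 + 4*(4 - 2*4 - 20)²))² = (967 + (-24 + 4*(4 - 8 - 20)²))² = (967 + (-24 + 4*(-24)²))² = (967 + (-24 + 4*576))² = (967 + (-24 + 2304))² = (967 + 2280)² = 3247² = 10543009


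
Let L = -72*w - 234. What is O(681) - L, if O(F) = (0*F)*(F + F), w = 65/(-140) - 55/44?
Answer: 774/7 ≈ 110.57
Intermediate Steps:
w = -12/7 (w = 65*(-1/140) - 55*1/44 = -13/28 - 5/4 = -12/7 ≈ -1.7143)
L = -774/7 (L = -72*(-12/7) - 234 = 864/7 - 234 = -774/7 ≈ -110.57)
O(F) = 0 (O(F) = 0*(2*F) = 0)
O(681) - L = 0 - 1*(-774/7) = 0 + 774/7 = 774/7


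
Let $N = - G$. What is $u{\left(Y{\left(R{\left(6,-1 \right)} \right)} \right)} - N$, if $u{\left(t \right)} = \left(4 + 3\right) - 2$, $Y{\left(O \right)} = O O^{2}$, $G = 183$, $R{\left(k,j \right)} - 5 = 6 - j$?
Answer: $188$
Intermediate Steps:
$R{\left(k,j \right)} = 11 - j$ ($R{\left(k,j \right)} = 5 - \left(-6 + j\right) = 11 - j$)
$Y{\left(O \right)} = O^{3}$
$u{\left(t \right)} = 5$ ($u{\left(t \right)} = 7 - 2 = 5$)
$N = -183$ ($N = \left(-1\right) 183 = -183$)
$u{\left(Y{\left(R{\left(6,-1 \right)} \right)} \right)} - N = 5 - -183 = 5 + 183 = 188$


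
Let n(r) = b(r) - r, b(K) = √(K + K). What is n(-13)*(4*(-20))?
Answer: -1040 - 80*I*√26 ≈ -1040.0 - 407.92*I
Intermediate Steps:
b(K) = √2*√K (b(K) = √(2*K) = √2*√K)
n(r) = -r + √2*√r (n(r) = √2*√r - r = -r + √2*√r)
n(-13)*(4*(-20)) = (-1*(-13) + √2*√(-13))*(4*(-20)) = (13 + √2*(I*√13))*(-80) = (13 + I*√26)*(-80) = -1040 - 80*I*√26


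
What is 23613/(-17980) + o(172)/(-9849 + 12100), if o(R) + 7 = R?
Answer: -50186163/40472980 ≈ -1.2400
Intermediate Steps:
o(R) = -7 + R
23613/(-17980) + o(172)/(-9849 + 12100) = 23613/(-17980) + (-7 + 172)/(-9849 + 12100) = 23613*(-1/17980) + 165/2251 = -23613/17980 + 165*(1/2251) = -23613/17980 + 165/2251 = -50186163/40472980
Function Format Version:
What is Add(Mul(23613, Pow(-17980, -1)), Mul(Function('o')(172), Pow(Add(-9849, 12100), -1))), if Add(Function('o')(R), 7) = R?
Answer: Rational(-50186163, 40472980) ≈ -1.2400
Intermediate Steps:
Function('o')(R) = Add(-7, R)
Add(Mul(23613, Pow(-17980, -1)), Mul(Function('o')(172), Pow(Add(-9849, 12100), -1))) = Add(Mul(23613, Pow(-17980, -1)), Mul(Add(-7, 172), Pow(Add(-9849, 12100), -1))) = Add(Mul(23613, Rational(-1, 17980)), Mul(165, Pow(2251, -1))) = Add(Rational(-23613, 17980), Mul(165, Rational(1, 2251))) = Add(Rational(-23613, 17980), Rational(165, 2251)) = Rational(-50186163, 40472980)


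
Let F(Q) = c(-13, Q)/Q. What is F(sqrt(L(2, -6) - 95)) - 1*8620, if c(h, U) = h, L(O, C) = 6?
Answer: -8620 + 13*I*sqrt(89)/89 ≈ -8620.0 + 1.378*I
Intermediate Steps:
F(Q) = -13/Q
F(sqrt(L(2, -6) - 95)) - 1*8620 = -13/sqrt(6 - 95) - 1*8620 = -13*(-I*sqrt(89)/89) - 8620 = -(-13)*I*sqrt(89)/89 - 8620 = 13*I*sqrt(89)/89 - 8620 = -8620 + 13*I*sqrt(89)/89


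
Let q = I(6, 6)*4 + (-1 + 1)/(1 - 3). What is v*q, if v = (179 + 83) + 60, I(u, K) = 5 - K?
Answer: -1288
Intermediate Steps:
v = 322 (v = 262 + 60 = 322)
q = -4 (q = (5 - 1*6)*4 + (-1 + 1)/(1 - 3) = (5 - 6)*4 + 0/(-2) = -1*4 + 0*(-½) = -4 + 0 = -4)
v*q = 322*(-4) = -1288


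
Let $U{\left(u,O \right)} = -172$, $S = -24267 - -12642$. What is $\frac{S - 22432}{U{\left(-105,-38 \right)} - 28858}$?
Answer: $\frac{34057}{29030} \approx 1.1732$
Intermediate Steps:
$S = -11625$ ($S = -24267 + 12642 = -11625$)
$\frac{S - 22432}{U{\left(-105,-38 \right)} - 28858} = \frac{-11625 - 22432}{-172 - 28858} = - \frac{34057}{-29030} = \left(-34057\right) \left(- \frac{1}{29030}\right) = \frac{34057}{29030}$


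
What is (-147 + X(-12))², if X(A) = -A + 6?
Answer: 16641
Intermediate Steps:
X(A) = 6 - A
(-147 + X(-12))² = (-147 + (6 - 1*(-12)))² = (-147 + (6 + 12))² = (-147 + 18)² = (-129)² = 16641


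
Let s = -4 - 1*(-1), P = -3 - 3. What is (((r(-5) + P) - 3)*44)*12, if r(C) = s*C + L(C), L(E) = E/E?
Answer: 3696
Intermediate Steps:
L(E) = 1
P = -6
s = -3 (s = -4 + 1 = -3)
r(C) = 1 - 3*C (r(C) = -3*C + 1 = 1 - 3*C)
(((r(-5) + P) - 3)*44)*12 = ((((1 - 3*(-5)) - 6) - 3)*44)*12 = ((((1 + 15) - 6) - 3)*44)*12 = (((16 - 6) - 3)*44)*12 = ((10 - 3)*44)*12 = (7*44)*12 = 308*12 = 3696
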